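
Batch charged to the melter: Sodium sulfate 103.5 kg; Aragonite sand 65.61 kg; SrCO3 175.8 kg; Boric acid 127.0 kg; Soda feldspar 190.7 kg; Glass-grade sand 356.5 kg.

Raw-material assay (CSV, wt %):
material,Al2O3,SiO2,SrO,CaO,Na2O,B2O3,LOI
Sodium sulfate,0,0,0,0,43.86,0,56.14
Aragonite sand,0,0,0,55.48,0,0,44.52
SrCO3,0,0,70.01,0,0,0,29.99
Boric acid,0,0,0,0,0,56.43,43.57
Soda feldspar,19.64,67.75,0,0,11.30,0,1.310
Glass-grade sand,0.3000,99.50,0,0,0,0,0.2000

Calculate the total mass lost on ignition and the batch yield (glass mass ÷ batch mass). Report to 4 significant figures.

Every computation runs at full precision from start to finish — intermediates are shown (rounded to four significant figures) in the working — every reported result sees exactly one rounding — the derived quantities (the six compositions, the yield, net glass mass, totals, ignition loss) are rebuilt from the weighed amounts on 820.5 kg of glass at full float precision, precisely as stated by problem or answer.
Ignition loss by material:
  Sodium sulfate: 103.5 × 0.5614 = 58.10 kg
  Aragonite sand: 65.61 × 0.4452 = 29.21 kg
  SrCO3: 175.8 × 0.2999 = 52.72 kg
  Boric acid: 127.0 × 0.4357 = 55.33 kg
  Soda feldspar: 190.7 × 0.01310 = 2.498 kg
  Glass-grade sand: 356.5 × 0.002000 = 0.7130 kg
Total LOI = 198.6 kg
Glass = batch − LOI = 1019 − 198.6 = 820.5 kg

LOI loss = 198.6 kg; glass = 820.5 kg; yield = 80.51%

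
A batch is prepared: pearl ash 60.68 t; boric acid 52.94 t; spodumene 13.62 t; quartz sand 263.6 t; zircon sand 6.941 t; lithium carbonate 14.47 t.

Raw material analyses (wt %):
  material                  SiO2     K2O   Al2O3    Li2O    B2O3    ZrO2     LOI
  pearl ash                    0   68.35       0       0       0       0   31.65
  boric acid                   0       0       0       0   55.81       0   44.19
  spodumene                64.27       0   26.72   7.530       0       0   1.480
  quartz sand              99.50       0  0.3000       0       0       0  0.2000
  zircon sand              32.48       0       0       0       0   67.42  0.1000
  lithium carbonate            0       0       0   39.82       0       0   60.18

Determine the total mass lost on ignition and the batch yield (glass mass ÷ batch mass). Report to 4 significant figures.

The whole derivation maintains full float precision throughout; values along the way are displayed rounded to 4 significant digits alongside each step. Exactly one rounding lands on every reported value. All derived quantities, which include totals, the yield, net glass mass, ignition loss, six oxide percentages, are carried at full precision, as they appear in either problem or answer, using the weight values on 360.2 t of glass.
Material-by-material LOI:
  pearl ash: 60.68 × 0.3165 = 19.21 t
  boric acid: 52.94 × 0.4419 = 23.39 t
  spodumene: 13.62 × 0.01480 = 0.2016 t
  quartz sand: 263.6 × 0.002000 = 0.5272 t
  zircon sand: 6.941 × 0.001000 = 0.006941 t
  lithium carbonate: 14.47 × 0.6018 = 8.708 t
Total LOI = 52.04 t
Glass = batch − LOI = 412.3 − 52.04 = 360.2 t

LOI loss = 52.04 t; glass = 360.2 t; yield = 87.38%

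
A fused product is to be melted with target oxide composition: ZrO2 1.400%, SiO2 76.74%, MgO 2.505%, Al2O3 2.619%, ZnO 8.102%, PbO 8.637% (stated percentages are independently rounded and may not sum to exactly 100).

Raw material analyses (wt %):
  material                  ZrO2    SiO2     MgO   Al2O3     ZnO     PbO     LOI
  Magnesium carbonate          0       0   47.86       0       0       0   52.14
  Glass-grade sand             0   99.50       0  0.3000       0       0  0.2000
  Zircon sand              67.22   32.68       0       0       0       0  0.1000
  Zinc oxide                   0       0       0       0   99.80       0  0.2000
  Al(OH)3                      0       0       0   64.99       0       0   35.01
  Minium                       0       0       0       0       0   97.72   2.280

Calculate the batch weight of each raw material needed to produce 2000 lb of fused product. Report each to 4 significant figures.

Batch per 2000 lb fused product:
  Magnesium carbonate: 104.7 lb
  Glass-grade sand: 1529 lb
  Zircon sand: 41.65 lb
  Zinc oxide: 162.4 lb
  Al(OH)3: 73.54 lb
  Minium: 176.8 lb
Total batch = 2088 lb; LOI loss = 87.79 lb; yield = 95.80%

Values along the way are shown with 4-significant-digit rounding at each printed step. Every computation holds full precision at each step; every reported number is rounded exactly once — the derived quantities are carried from the weighed amounts for 2000 lb of glass at exact precision (the totals, LOI, net glass mass, the yield, six oxide percentages) precisely as stated by the problem or the answer.
Per-oxide target masses for 2000 lb fused product:
  ZrO2: 1.400% × 2000 = 28.00 lb
  SiO2: 76.74% × 2000 = 1535 lb
  MgO: 2.505% × 2000 = 50.10 lb
  Al2O3: 2.619% × 2000 = 52.38 lb
  ZnO: 8.102% × 2000 = 162.0 lb
  PbO: 8.637% × 2000 = 172.7 lb
Per-oxide balance check given the weights on record, on the stated basis (sum by sum, the targets are met modulo rounding of the values):
  ZrO2: 41.65·0.6722 = 28.00 lb (target 28.00 lb)
  SiO2: 1529·0.9950 + 41.65·0.3268 = 1535 lb (target 1535 lb)
  MgO: 104.7·0.4786 = 50.11 lb (target 50.10 lb)
  Al2O3: 1529·0.003000 + 73.54·0.6499 = 52.38 lb (target 52.38 lb)
  ZnO: 162.4·0.9980 = 162.1 lb (target 162.0 lb)
  PbO: 176.8·0.9772 = 172.8 lb (target 172.7 lb)
Consistency of the glass mass: whole batch net of LOI = 2000 lb (per-oxide target masses sum to 2000 lb; with the basis standing at 2000 lb — rounding explains the deltas).
Summing the batch: Σ batch = 2088 lb; Σ batch·LOI gives LOI loss = 87.79 lb; yield, glass over the total, = 95.80%.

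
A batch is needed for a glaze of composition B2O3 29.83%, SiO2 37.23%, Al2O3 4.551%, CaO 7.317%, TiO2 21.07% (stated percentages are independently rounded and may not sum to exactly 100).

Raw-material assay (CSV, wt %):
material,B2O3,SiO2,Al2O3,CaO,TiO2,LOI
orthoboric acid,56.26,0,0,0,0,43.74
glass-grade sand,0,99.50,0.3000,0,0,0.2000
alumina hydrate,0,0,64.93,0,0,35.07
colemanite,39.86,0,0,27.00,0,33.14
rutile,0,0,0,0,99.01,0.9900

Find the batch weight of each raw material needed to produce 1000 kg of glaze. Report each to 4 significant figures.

The working math maintains full precision throughout — working values are shown, rounded to 4 significant digits, when written out. Every reported figure is rounded only once — derived quantities, which include the five compositions, net glass mass, the totals, LOI, the yield, are recomputed at exact precision, as set out in either problem or answer, using the weight values at 1000 kg of glass.
The oxide mass targets at 1000 kg glaze:
  B2O3: 29.83% × 1000 = 298.3 kg
  SiO2: 37.23% × 1000 = 372.3 kg
  Al2O3: 4.551% × 1000 = 45.51 kg
  CaO: 7.317% × 1000 = 73.17 kg
  TiO2: 21.07% × 1000 = 210.7 kg
Sums-versus-targets review on the weights just shown, per the basis as stated (delivered sums recover each target net of answer rounding effects):
  B2O3: 338.2·0.5626 + 271.0·0.3986 = 298.3 kg (target 298.3 kg)
  SiO2: 374.2·0.9950 = 372.3 kg (target 372.3 kg)
  Al2O3: 374.2·0.003000 + 68.36·0.6493 = 45.51 kg (target 45.51 kg)
  CaO: 271.0·0.2700 = 73.17 kg (target 73.17 kg)
  TiO2: 212.8·0.9901 = 210.7 kg (target 210.7 kg)
Consistency of the glass mass: whole batch net of LOI = 1000 kg (oxide target masses add up to 1000 kg; with the basis standing at 1000 kg — gaps are rounding artifacts).
Whole-batch sum: Σ batch = 1265 kg; ignition loss, Σ(batch × LOI) = 264.6 kg; yield = glass ÷ total batch = 79.08%.

Batch per 1000 kg glaze:
  orthoboric acid: 338.2 kg
  glass-grade sand: 374.2 kg
  alumina hydrate: 68.36 kg
  colemanite: 271.0 kg
  rutile: 212.8 kg
Total batch = 1265 kg; LOI loss = 264.6 kg; yield = 79.08%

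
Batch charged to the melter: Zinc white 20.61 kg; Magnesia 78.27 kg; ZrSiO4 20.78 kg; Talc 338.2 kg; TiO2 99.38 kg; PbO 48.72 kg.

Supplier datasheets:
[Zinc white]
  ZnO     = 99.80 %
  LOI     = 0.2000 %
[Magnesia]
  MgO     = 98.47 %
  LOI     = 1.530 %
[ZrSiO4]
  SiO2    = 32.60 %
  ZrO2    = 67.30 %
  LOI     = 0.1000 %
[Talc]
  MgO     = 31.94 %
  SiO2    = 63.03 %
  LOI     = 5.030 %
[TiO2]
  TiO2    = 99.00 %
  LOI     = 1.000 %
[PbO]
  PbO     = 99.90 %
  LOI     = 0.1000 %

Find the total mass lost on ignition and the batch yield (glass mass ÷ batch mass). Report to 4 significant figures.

LOI loss = 19.31 kg; glass = 586.6 kg; yield = 96.81%

Intermediates are shown rounded off to 4 significant figures in the printout; exact precision is carried all the way through — every reported value takes exactly one rounding; all derived quantities are recomputed from the batch weights for 586.6 kg of glass in full float precision (the yield, ignition loss, glass mass, the six compositions, the totals) exactly as shown in the problem or answer text.
Loss on ignition, line by line:
  Zinc white: 20.61 × 0.002000 = 0.04122 kg
  Magnesia: 78.27 × 0.01530 = 1.198 kg
  ZrSiO4: 20.78 × 0.001000 = 0.02078 kg
  Talc: 338.2 × 0.05030 = 17.01 kg
  TiO2: 99.38 × 0.01000 = 0.9938 kg
  PbO: 48.72 × 0.001000 = 0.04872 kg
Total LOI = 19.31 kg
Glass = batch − LOI = 606.0 − 19.31 = 586.6 kg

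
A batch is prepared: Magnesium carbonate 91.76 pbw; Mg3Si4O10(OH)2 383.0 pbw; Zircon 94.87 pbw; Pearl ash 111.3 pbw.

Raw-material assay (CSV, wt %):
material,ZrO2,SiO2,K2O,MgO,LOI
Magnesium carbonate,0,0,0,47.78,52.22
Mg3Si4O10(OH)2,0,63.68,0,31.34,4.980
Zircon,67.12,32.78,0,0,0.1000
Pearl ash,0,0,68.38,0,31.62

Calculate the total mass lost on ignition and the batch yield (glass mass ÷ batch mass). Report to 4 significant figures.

LOI loss = 102.3 pbw; glass = 578.7 pbw; yield = 84.98%

Each numeric step carries full float precision at each step. Mid-chain values are displayed, with 4-significant-figure rounding, alongside each step — each reported value is rounded exactly once; the derived quantities, which include the yield, ignition loss, the totals, net glass mass, four oxide percentages, are recomputed in full float precision, as quoted within the problem or answer text, from the batch weights on 578.7 pbw of glass.
Loss on ignition, line by line:
  Magnesium carbonate: 91.76 × 0.5222 = 47.92 pbw
  Mg3Si4O10(OH)2: 383.0 × 0.04980 = 19.07 pbw
  Zircon: 94.87 × 0.001000 = 0.09487 pbw
  Pearl ash: 111.3 × 0.3162 = 35.19 pbw
Total LOI = 102.3 pbw
Glass = batch − LOI = 680.9 − 102.3 = 578.7 pbw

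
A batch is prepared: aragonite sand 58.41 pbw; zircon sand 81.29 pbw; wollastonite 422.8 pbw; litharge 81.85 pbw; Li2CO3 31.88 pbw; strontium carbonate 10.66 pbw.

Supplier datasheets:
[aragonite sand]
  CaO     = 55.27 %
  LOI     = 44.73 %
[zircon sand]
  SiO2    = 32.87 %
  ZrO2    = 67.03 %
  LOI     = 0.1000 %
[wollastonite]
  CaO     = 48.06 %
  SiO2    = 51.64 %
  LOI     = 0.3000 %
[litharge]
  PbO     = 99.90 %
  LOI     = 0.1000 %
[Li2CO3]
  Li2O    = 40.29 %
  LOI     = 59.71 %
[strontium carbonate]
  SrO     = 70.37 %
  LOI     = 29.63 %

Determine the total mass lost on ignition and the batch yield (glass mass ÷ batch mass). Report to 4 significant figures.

LOI loss = 49.75 pbw; glass = 637.1 pbw; yield = 92.76%

The intermediate values are displayed with 4-significant-digit rounding on the page. The working math keeps exact precision at each step — each reported value sees exactly one rounding — the derived quantities, which include yield, net glass mass, the totals, ignition loss, the six compositions, are computed in exact precision, as they appear in either problem or answer, from the weighed amounts at 637.1 pbw of glass.
Loss on ignition, line by line:
  aragonite sand: 58.41 × 0.4473 = 26.13 pbw
  zircon sand: 81.29 × 0.001000 = 0.08129 pbw
  wollastonite: 422.8 × 0.003000 = 1.268 pbw
  litharge: 81.85 × 0.001000 = 0.08185 pbw
  Li2CO3: 31.88 × 0.5971 = 19.04 pbw
  strontium carbonate: 10.66 × 0.2963 = 3.159 pbw
Total LOI = 49.75 pbw
Glass = batch − LOI = 686.9 − 49.75 = 637.1 pbw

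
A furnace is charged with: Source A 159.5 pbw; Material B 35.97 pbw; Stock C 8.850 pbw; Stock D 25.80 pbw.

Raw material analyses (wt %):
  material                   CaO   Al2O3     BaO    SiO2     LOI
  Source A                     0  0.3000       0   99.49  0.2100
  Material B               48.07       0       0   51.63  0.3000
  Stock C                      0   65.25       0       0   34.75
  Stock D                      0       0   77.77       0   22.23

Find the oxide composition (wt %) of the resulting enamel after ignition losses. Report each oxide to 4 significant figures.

Glass mass = 220.9 pbw (batch 230.1 − LOI 9.254).
Composition: CaO 7.829%, Al2O3 2.831%, BaO 9.085%, SiO2 80.26%

Mid-chain values are shown rounded to four significant figures between the steps. The working math runs at full precision from first step to last — every reported figure sees exactly one rounding. All derived quantities, including LOI, net glass mass, the totals, the yield, the four compositions, are rebuilt from the batch weights for 220.9 pbw of glass in full float precision, precisely as stated by the problem or the answer.
Oxide masses out of the charge:
  CaO: 35.97·0.4807 = 17.29 pbw
  Al2O3: 159.5·0.003000 + 8.850·0.6525 = 6.253 pbw
  BaO: 25.80·0.7777 = 20.06 pbw
  SiO2: 159.5·0.9949 + 35.97·0.5163 = 177.3 pbw
LOI: 159.5·0.002100 + 35.97·0.003000 + 8.850·0.3475 + 25.80·0.2223 = 9.254 pbw
Glass = total batch minus LOI = 230.1 − 9.254 = 220.9 pbw (equal to the oxide-mass sum)
wt % = 100 × oxide mass / glass mass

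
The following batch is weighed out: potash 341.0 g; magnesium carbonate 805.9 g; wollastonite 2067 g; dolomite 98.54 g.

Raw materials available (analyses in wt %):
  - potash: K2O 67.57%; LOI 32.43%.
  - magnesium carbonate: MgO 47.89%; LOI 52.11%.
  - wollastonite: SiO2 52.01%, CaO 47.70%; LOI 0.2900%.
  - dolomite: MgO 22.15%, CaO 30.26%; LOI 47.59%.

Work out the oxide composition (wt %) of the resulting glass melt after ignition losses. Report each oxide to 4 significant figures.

The working math carries full float precision at every stage — working values are displayed rounded off to 4 significant figures in the printout; exactly one rounding is applied to every reported number — all derived quantities (the yield, the totals, net glass mass, four oxide percentages, LOI) are carried in exact precision starting from the weights per 2729 g of glass, as set out in the problem or the answer.
What the batch supplies per oxide:
  MgO: 805.9·0.4789 + 98.54·0.2215 = 407.8 g
  K2O: 341.0·0.6757 = 230.4 g
  SiO2: 2067·0.5201 = 1075 g
  CaO: 2067·0.4770 + 98.54·0.3026 = 1016 g
LOI: 341.0·0.3243 + 805.9·0.5211 + 2067·0.002900 + 98.54·0.4759 = 583.4 g
Glass = total batch minus LOI = 3312 − 583.4 = 2729 g (consistent with Σ oxide mass)
wt % = 100 × oxide mass / glass mass

Glass mass = 2729 g (batch 3312 − LOI 583.4).
Composition: MgO 14.94%, K2O 8.443%, SiO2 39.39%, CaO 37.22%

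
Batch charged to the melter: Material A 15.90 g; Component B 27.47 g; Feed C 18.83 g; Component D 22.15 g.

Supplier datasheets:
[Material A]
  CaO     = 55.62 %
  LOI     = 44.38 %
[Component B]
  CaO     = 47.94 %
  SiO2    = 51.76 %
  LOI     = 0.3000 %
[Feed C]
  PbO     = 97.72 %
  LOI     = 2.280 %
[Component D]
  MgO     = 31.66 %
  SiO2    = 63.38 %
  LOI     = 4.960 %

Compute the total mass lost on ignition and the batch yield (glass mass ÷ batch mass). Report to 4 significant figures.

Working values are printed with 4-significant-figure rounding in the working. Every computation keeps full precision from start to finish; a single rounding produces every reported value; the derived quantities, including the yield, glass mass, the totals, the four compositions, LOI, are computed starting from the weights per 75.68 g of glass in exact precision, exactly as shown in question or answer.
Ignition loss by material:
  Material A: 15.90 × 0.4438 = 7.056 g
  Component B: 27.47 × 0.003000 = 0.08241 g
  Feed C: 18.83 × 0.02280 = 0.4293 g
  Component D: 22.15 × 0.04960 = 1.099 g
Total LOI = 8.667 g
Glass = batch − LOI = 84.35 − 8.667 = 75.68 g

LOI loss = 8.667 g; glass = 75.68 g; yield = 89.73%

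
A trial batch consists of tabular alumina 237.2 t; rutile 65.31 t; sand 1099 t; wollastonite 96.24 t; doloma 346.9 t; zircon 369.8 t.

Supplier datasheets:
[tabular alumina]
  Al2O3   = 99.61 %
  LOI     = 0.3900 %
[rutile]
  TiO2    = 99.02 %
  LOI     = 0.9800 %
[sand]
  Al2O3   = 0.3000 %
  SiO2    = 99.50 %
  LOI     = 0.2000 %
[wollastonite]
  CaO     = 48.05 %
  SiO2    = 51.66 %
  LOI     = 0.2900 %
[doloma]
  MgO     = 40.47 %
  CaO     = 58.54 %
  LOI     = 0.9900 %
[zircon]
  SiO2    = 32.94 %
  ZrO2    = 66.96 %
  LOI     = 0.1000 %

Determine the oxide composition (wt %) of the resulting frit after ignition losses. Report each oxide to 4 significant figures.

Rounding to 4 significant figures applies to every in-between result as displayed. Every computation runs at exact precision through every step. Every reported value includes exactly one rounding. Derived quantities (the six compositions, yield, LOI, the totals, net glass mass) are re-derived from the weighed amounts on 2207 t of glass in exact precision, as they appear in the problem or answer text.
Oxide masses out of the charge:
  MgO: 346.9·0.4047 = 140.4 t
  TiO2: 65.31·0.9902 = 64.67 t
  CaO: 96.24·0.4805 + 346.9·0.5854 = 249.3 t
  Al2O3: 237.2·0.9961 + 1099·0.003000 = 239.6 t
  SiO2: 1099·0.9950 + 96.24·0.5166 + 369.8·0.3294 = 1265 t
  ZrO2: 369.8·0.6696 = 247.6 t
LOI: 237.2·0.003900 + 65.31·0.009800 + 1099·0.002000 + 96.24·0.002900 + 346.9·0.009900 + 369.8·0.001000 = 7.846 t
Resulting glass, batch − LOI: 2214 − 7.846 = 2207 t (equal to the oxide-mass sum)
each oxide over glass, ×100, is wt %

Glass mass = 2207 t (batch 2214 − LOI 7.846).
Composition: MgO 6.362%, TiO2 2.931%, CaO 11.30%, Al2O3 10.86%, SiO2 57.33%, ZrO2 11.22%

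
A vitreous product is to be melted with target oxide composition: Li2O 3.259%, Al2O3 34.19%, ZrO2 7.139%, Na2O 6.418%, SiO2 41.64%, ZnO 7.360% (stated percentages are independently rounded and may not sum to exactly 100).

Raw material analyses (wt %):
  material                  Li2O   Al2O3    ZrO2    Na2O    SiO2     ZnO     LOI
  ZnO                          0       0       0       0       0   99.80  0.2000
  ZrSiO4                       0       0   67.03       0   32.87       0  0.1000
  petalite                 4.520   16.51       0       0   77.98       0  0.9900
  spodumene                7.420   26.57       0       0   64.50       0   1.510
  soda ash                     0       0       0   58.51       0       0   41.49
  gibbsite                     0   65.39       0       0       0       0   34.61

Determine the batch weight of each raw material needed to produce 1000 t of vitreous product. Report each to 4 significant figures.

Batch per 1000 t vitreous product:
  ZnO: 73.75 t
  ZrSiO4: 106.5 t
  petalite: 253.6 t
  spodumene: 284.8 t
  soda ash: 109.7 t
  gibbsite: 343.1 t
Total batch = 1171 t; LOI loss = 171.3 t; yield = 85.37%

Intermediates are shown with 4-significant-digit rounding within the worked lines. The working math maintains full precision through every step; a single rounding yields each reported result. The derived quantities, including net glass mass, the six compositions, totals, the yield, LOI, are re-derived from the weighed amounts per 1000 t of glass at exact precision precisely as stated by problem or answer.
Oxide mass targets, per 1000 t vitreous product:
  Li2O: 3.259% × 1000 = 32.59 t
  Al2O3: 34.19% × 1000 = 341.9 t
  ZrO2: 7.139% × 1000 = 71.39 t
  Na2O: 6.418% × 1000 = 64.18 t
  SiO2: 41.64% × 1000 = 416.4 t
  ZnO: 7.360% × 1000 = 73.60 t
Verifying the oxide balance using the reported weights, relative to the basis at hand (each sum matches its target mass up to rounding of the answer):
  Li2O: 253.6·0.04520 + 284.8·0.07420 = 32.59 t (target 32.59 t)
  Al2O3: 253.6·0.1651 + 284.8·0.2657 + 343.1·0.6539 = 341.9 t (target 341.9 t)
  ZrO2: 106.5·0.6703 = 71.39 t (target 71.39 t)
  Na2O: 109.7·0.5851 = 64.19 t (target 64.18 t)
  SiO2: 106.5·0.3287 + 253.6·0.7798 + 284.8·0.6450 = 416.5 t (target 416.4 t)
  ZnO: 73.75·0.9980 = 73.60 t (target 73.60 t)
Glass-mass bookkeeping: total charge less LOI = 1000 t (targets for the oxides total 1000 t; against the stated basis, 1000 t — differing by rounding only).
Batch grand total — Σ batch = 1171 t; LOI removed, Σ of batch·LOI: 171.3 t; as yield: glass ÷ batch → 85.37%.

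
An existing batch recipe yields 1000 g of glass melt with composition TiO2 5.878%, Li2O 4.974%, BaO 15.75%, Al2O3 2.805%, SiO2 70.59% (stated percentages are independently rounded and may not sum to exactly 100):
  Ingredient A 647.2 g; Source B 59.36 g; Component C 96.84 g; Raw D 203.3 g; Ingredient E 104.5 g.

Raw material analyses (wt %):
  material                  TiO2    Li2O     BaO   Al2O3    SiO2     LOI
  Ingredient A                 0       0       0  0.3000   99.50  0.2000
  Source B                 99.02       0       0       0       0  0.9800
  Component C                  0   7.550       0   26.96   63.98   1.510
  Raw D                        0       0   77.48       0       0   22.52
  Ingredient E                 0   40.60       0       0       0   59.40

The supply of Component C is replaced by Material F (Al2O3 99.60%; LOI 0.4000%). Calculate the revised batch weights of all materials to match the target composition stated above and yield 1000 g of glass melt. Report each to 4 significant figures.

Revised batch per 1000 g glass melt:
  Ingredient A: 709.4 g
  Source B: 59.36 g
  Material F: 26.03 g
  Raw D: 203.3 g
  Ingredient E: 122.5 g
Total batch = 1121 g; LOI loss = 120.7 g

The whole derivation keeps full precision at every stage. The intermediate values appear, rounded to 4 significant digits, in the working; every reported figure is rounded a single time. Derived quantities are computed in full float precision (ignition loss, five oxide percentages, net glass mass, totals, the yield) starting from the weights per 1000 g of glass as written in question or answer.
Target masses of each oxide per 1000 g glass melt:
  TiO2: 5.878% × 1000 = 58.78 g
  Li2O: 4.974% × 1000 = 49.74 g
  BaO: 15.75% × 1000 = 157.5 g
  Al2O3: 2.805% × 1000 = 28.05 g
  SiO2: 70.59% × 1000 = 705.9 g
Per-oxide balance check per the reported batch figures, under the basis named above (oxide sums agree with the targets inside rounding margins):
  TiO2: 59.36·0.9902 = 58.78 g (target 58.78 g)
  Li2O: 122.5·0.4060 = 49.74 g (target 49.74 g)
  BaO: 203.3·0.7748 = 157.5 g (target 157.5 g)
  Al2O3: 709.4·0.003000 + 26.03·0.9960 = 28.05 g (target 28.05 g)
  SiO2: 709.4·0.9950 = 705.9 g (target 705.9 g)
Glass-mass bookkeeping: batch Σ − ignition loss = 999.9 g (the Σ of target masses is 1000 g; versus the stated basis of 1000 g — deltas are rounding alone).
Total batch = Σ batch = 1121 g; LOI loss = Σ batch·LOI = 120.7 g; the yield ratio, glass ÷ batch: 89.23%.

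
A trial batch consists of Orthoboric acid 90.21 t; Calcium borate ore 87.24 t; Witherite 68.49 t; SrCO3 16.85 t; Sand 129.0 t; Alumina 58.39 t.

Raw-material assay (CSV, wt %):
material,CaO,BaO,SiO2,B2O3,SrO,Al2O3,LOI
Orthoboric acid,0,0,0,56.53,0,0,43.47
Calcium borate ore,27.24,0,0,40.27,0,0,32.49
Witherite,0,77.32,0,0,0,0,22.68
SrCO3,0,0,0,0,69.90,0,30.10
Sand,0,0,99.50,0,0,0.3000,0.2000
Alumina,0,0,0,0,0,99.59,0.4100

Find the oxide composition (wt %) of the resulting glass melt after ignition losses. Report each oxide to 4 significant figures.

Glass mass = 361.5 t (batch 450.2 − LOI 88.66).
Composition: CaO 6.573%, BaO 14.65%, SiO2 35.50%, B2O3 23.82%, SrO 3.258%, Al2O3 16.19%

The whole derivation holds exact precision through the solve; mid-chain values are shown (rounded to 4 significant digits) when written out — every reported figure is rounded a single time. Derived quantities, including glass mass, the six compositions, yield, totals, LOI, are carried from the batch weights per 361.5 t of glass in full precision, exactly as printed in the problem or the answer.
Per-oxide mass from batch:
  CaO: 87.24·0.2724 = 23.76 t
  BaO: 68.49·0.7732 = 52.96 t
  SiO2: 129.0·0.9950 = 128.4 t
  B2O3: 90.21·0.5653 + 87.24·0.4027 = 86.13 t
  SrO: 16.85·0.6990 = 11.78 t
  Al2O3: 129.0·0.003000 + 58.39·0.9959 = 58.54 t
LOI: 90.21·0.4347 + 87.24·0.3249 + 68.49·0.2268 + 16.85·0.3010 + 129.0·0.002000 + 58.39·0.004100 = 88.66 t
Net of LOI, the glass mass = 450.2 − 88.66 = 361.5 t (= Σ oxide masses)
each wt % is 100 × oxide ÷ glass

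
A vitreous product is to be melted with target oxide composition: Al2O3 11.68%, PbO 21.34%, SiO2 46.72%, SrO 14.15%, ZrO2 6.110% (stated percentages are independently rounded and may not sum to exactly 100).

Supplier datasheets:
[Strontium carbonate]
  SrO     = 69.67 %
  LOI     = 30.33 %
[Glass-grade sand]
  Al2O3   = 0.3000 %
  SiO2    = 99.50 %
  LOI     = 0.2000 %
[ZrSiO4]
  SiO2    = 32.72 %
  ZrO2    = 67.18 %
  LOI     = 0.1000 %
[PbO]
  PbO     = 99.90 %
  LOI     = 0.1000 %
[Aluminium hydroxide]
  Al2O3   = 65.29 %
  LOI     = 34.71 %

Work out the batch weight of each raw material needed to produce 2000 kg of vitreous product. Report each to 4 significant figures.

Batch per 2000 kg vitreous product:
  Strontium carbonate: 406.2 kg
  Glass-grade sand: 879.3 kg
  ZrSiO4: 181.9 kg
  PbO: 427.2 kg
  Aluminium hydroxide: 353.7 kg
Total batch = 2248 kg; LOI loss = 248.3 kg; yield = 88.95%

Full float precision is carried from first step to last; in-progress results appear rounded off to 4 significant digits at each printed step — each reported number is rounded a single time. All derived quantities, which include totals, the yield, glass mass, LOI, the five compositions, are rebuilt in exact precision, as quoted within question or answer, from the weighed amounts for 2000 kg of glass.
Oxide mass targets, per 2000 kg vitreous product:
  Al2O3: 11.68% × 2000 = 233.6 kg
  PbO: 21.34% × 2000 = 426.8 kg
  SiO2: 46.72% × 2000 = 934.4 kg
  SrO: 14.15% × 2000 = 283.0 kg
  ZrO2: 6.110% × 2000 = 122.2 kg
Per-oxide balance check per the reported batch figures, versus the basis set out (target by target, the sums agree net of answer rounding effects):
  Al2O3: 879.3·0.003000 + 353.7·0.6529 = 233.6 kg (target 233.6 kg)
  PbO: 427.2·0.9990 = 426.8 kg (target 426.8 kg)
  SiO2: 879.3·0.9950 + 181.9·0.3272 = 934.4 kg (target 934.4 kg)
  SrO: 406.2·0.6967 = 283.0 kg (target 283.0 kg)
  ZrO2: 181.9·0.6718 = 122.2 kg (target 122.2 kg)
Auditing the glass mass value: Σ batch − LOI loss = 2000 kg (oxide target masses add up to 2000 kg; stated basis 2000 kg — any gap is answer rounding).
Batch grand total — Σ batch = 2248 kg; LOI removed, Σ of batch·LOI: 248.3 kg; yield = glass ÷ total batch = 88.95%.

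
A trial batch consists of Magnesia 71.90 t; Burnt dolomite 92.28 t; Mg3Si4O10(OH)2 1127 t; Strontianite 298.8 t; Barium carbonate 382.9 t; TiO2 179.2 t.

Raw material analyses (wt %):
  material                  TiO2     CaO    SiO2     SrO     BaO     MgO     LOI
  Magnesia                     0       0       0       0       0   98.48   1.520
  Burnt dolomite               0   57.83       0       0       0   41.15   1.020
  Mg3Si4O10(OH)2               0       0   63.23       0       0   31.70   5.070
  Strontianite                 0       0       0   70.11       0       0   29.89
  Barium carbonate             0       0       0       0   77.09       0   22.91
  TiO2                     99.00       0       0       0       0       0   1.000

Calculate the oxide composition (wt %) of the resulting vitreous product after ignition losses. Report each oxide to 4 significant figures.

The intermediate values are displayed rounded to four significant figures between the steps — full precision is held at every stage. Every reported result takes exactly one rounding; the derived quantities, which include the yield, totals, LOI, the six compositions, net glass mass, are re-derived at full float precision, as given in the problem or answer text, from the batch weights on 1914 t of glass.
Per-oxide mass from batch:
  TiO2: 179.2·0.9900 = 177.4 t
  CaO: 92.28·0.5783 = 53.37 t
  SiO2: 1127·0.6323 = 712.6 t
  SrO: 298.8·0.7011 = 209.5 t
  BaO: 382.9·0.7709 = 295.2 t
  MgO: 71.90·0.9848 + 92.28·0.4115 + 1127·0.3170 = 466.0 t
LOI: 71.90·0.01520 + 92.28·0.01020 + 1127·0.05070 + 298.8·0.2989 + 382.9·0.2291 + 179.2·0.01000 = 238.0 t
Glass mass = batch − LOI = 2152 − 238.0 = 1914 t (equal to the oxide-mass sum)
wt %: oxide over glass, times 100

Glass mass = 1914 t (batch 2152 − LOI 238.0).
Composition: TiO2 9.269%, CaO 2.788%, SiO2 37.23%, SrO 10.94%, BaO 15.42%, MgO 24.35%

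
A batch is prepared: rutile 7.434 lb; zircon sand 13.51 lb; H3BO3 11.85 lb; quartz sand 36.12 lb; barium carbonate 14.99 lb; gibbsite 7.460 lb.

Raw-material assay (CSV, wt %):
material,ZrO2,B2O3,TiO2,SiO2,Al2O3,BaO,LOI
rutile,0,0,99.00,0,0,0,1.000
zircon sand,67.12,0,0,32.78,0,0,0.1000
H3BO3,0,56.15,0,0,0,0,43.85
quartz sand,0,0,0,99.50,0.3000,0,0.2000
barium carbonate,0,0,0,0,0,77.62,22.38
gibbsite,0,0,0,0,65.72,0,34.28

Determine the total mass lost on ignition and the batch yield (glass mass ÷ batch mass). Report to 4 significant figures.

LOI loss = 11.27 lb; glass = 80.10 lb; yield = 87.67%

Full float precision is held throughout. Values along the way are shown (rounded to 4 significant figures) when written out. Exactly one rounding goes into every reported value. All derived quantities, which include the totals, the six compositions, glass mass, the yield, ignition loss, are recomputed at full precision, precisely as stated by either problem or answer, from the batch weights per 80.10 lb of glass.
Material-by-material LOI:
  rutile: 7.434 × 0.01000 = 0.07434 lb
  zircon sand: 13.51 × 0.001000 = 0.01351 lb
  H3BO3: 11.85 × 0.4385 = 5.196 lb
  quartz sand: 36.12 × 0.002000 = 0.07224 lb
  barium carbonate: 14.99 × 0.2238 = 3.355 lb
  gibbsite: 7.460 × 0.3428 = 2.557 lb
Total LOI = 11.27 lb
Glass = batch − LOI = 91.36 − 11.27 = 80.10 lb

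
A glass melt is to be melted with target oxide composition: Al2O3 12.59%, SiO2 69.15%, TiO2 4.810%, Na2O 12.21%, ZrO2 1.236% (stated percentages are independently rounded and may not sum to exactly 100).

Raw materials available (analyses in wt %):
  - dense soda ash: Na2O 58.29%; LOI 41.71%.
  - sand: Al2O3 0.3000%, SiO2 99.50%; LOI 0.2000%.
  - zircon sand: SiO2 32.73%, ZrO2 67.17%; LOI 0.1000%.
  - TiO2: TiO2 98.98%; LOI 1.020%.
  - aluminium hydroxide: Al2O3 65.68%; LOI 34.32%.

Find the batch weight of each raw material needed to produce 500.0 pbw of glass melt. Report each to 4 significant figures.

All internal work holds exact precision through the solve; mid-chain values are displayed with 4-significant-digit rounding in the working; every reported figure is rounded just once — derived quantities, which include the five compositions, LOI, glass mass, totals, yield, are carried in full float precision, as quoted within either problem or answer, from the batch weights on 500.0 pbw of glass.
Target masses of each oxide per 500.0 pbw glass melt:
  Al2O3: 12.59% × 500.0 = 62.95 pbw
  SiO2: 69.15% × 500.0 = 345.8 pbw
  TiO2: 4.810% × 500.0 = 24.05 pbw
  Na2O: 12.21% × 500.0 = 61.05 pbw
  ZrO2: 1.236% × 500.0 = 6.180 pbw
Sums-versus-targets review from the weights as reported, against the basis in use (sums match the target masses exact up to rounding of places):
  Al2O3: 344.5·0.003000 + 94.27·0.6568 = 62.95 pbw (target 62.95 pbw)
  SiO2: 344.5·0.9950 + 9.201·0.3273 = 345.8 pbw (target 345.8 pbw)
  TiO2: 24.30·0.9898 = 24.05 pbw (target 24.05 pbw)
  Na2O: 104.7·0.5829 = 61.03 pbw (target 61.05 pbw)
  ZrO2: 9.201·0.6717 = 6.180 pbw (target 6.180 pbw)
Glass-mass bookkeeping: whole batch net of LOI = 500.0 pbw (targets for the oxides total 500.0 pbw; the stated basis being 500.0 pbw — any gap is answer rounding).
Summing the batch: Σ batch = 577.0 pbw; Σ batch·LOI gives LOI loss = 76.97 pbw; as yield: glass ÷ batch → 86.66%.

Batch per 500.0 pbw glass melt:
  dense soda ash: 104.7 pbw
  sand: 344.5 pbw
  zircon sand: 9.201 pbw
  TiO2: 24.30 pbw
  aluminium hydroxide: 94.27 pbw
Total batch = 577.0 pbw; LOI loss = 76.97 pbw; yield = 86.66%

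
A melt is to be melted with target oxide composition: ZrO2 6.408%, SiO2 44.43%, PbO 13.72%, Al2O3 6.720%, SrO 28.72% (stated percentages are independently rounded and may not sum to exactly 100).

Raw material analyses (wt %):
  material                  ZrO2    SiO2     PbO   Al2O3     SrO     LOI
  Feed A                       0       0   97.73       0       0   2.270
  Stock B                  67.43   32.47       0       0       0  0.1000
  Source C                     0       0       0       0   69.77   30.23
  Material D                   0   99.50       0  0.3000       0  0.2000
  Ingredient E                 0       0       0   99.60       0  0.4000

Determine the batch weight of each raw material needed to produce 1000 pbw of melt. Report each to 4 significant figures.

All arithmetic maintains full precision at every stage. Intermediates are shown rounded to four significant figures across the worked steps. Every reported value is rounded only once. The derived quantities are rebuilt using the weight values per 1000 pbw of glass at full precision (yield, LOI, totals, glass mass, five oxide percentages), as given in the problem or answer text.
The oxide mass targets at 1000 pbw melt:
  ZrO2: 6.408% × 1000 = 64.08 pbw
  SiO2: 44.43% × 1000 = 444.3 pbw
  PbO: 13.72% × 1000 = 137.2 pbw
  Al2O3: 6.720% × 1000 = 67.20 pbw
  SrO: 28.72% × 1000 = 287.2 pbw
Oxide-by-oxide audit given the weights on record, per the basis as stated (target by target, the sums agree once rounding is allowed for):
  ZrO2: 95.03·0.6743 = 64.08 pbw (target 64.08 pbw)
  SiO2: 95.03·0.3247 + 415.5·0.9950 = 444.3 pbw (target 444.3 pbw)
  PbO: 140.4·0.9773 = 137.2 pbw (target 137.2 pbw)
  Al2O3: 415.5·0.003000 + 66.22·0.9960 = 67.20 pbw (target 67.20 pbw)
  SrO: 411.6·0.6977 = 287.2 pbw (target 287.2 pbw)
Glass-mass bookkeeping: batch Σ − ignition loss = 999.9 pbw (summing oxide targets gives 1000 pbw; stated basis 1000 pbw — a pure rounding effect).
Batch grand total — Σ batch = 1129 pbw; ignition loss, Σ(batch × LOI) = 128.8 pbw; yield = glass ÷ total batch = 88.59%.

Batch per 1000 pbw melt:
  Feed A: 140.4 pbw
  Stock B: 95.03 pbw
  Source C: 411.6 pbw
  Material D: 415.5 pbw
  Ingredient E: 66.22 pbw
Total batch = 1129 pbw; LOI loss = 128.8 pbw; yield = 88.59%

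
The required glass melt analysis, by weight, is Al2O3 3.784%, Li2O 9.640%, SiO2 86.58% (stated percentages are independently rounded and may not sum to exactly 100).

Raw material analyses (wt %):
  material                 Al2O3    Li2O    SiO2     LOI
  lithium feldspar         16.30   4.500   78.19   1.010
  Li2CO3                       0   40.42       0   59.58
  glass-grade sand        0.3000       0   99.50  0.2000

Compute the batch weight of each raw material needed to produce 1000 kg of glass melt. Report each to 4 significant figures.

Batch per 1000 kg glass melt:
  lithium feldspar: 219.3 kg
  Li2CO3: 214.1 kg
  glass-grade sand: 697.8 kg
Total batch = 1131 kg; LOI loss = 131.2 kg; yield = 88.40%

Values along the way are displayed, with 4-significant-digit rounding, in the working — the whole derivation runs at full float precision through every step; a single rounding completes every reported result. Derived quantities (totals, the three compositions, glass mass, yield, LOI) are re-derived at full precision from the batch weights for 1000 kg of glass as written in the problem or the answer.
Oxide mass targets, per 1000 kg glass melt:
  Al2O3: 3.784% × 1000 = 37.84 kg
  Li2O: 9.640% × 1000 = 96.40 kg
  SiO2: 86.58% × 1000 = 865.8 kg
Oxide-by-oxide audit given the weights on record, per the basis as stated (delivered sums recover each target inside rounding margins):
  Al2O3: 219.3·0.1630 + 697.8·0.003000 = 37.84 kg (target 37.84 kg)
  Li2O: 219.3·0.04500 + 214.1·0.4042 = 96.41 kg (target 96.40 kg)
  SiO2: 219.3·0.7819 + 697.8·0.9950 = 865.8 kg (target 865.8 kg)
Auditing the glass mass value: batch total minus LOI = 1000 kg (targets for the oxides total 1000 kg; the stated basis being 1000 kg — a pure rounding effect).
Total batch = Σ batch = 1131 kg; LOI removed, Σ of batch·LOI: 131.2 kg; yield: glass divided by total = 88.40%.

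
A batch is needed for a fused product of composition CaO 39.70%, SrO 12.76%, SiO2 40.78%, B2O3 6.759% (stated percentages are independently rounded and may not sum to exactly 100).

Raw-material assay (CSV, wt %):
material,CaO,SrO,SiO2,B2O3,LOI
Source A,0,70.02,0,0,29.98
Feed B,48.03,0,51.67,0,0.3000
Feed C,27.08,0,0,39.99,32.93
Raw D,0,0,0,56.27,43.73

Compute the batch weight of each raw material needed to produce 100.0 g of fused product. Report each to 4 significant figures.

Intermediates are displayed (rounded to 4 significant digits) in the working — the whole derivation runs at exact precision through every step; exactly one rounding goes into every reported number. Derived quantities, including glass mass, the yield, four oxide percentages, LOI, the totals, are recomputed starting from the weights on 100.0 g of glass at exact precision, as written in problem or answer.
Oxide-by-oxide targets in 100.0 g fused product:
  CaO: 39.70% × 100.0 = 39.70 g
  SrO: 12.76% × 100.0 = 12.76 g
  SiO2: 40.78% × 100.0 = 40.78 g
  B2O3: 6.759% × 100.0 = 6.759 g
Per-oxide balance check with the batch weights as given, at the basis given (target by target, the sums agree net of answer rounding effects):
  CaO: 78.92·0.4803 + 6.621·0.2708 = 39.70 g (target 39.70 g)
  SrO: 18.22·0.7002 = 12.76 g (target 12.76 g)
  SiO2: 78.92·0.5167 = 40.78 g (target 40.78 g)
  B2O3: 6.621·0.3999 + 7.307·0.5627 = 6.759 g (target 6.759 g)
Auditing the glass mass value: net batch after ignition = 99.99 g (per-oxide target masses sum to 100.0 g; the stated basis being 100.0 g — deltas are rounding alone).
Batch total: Σ batch = 111.1 g; Σ batch·LOI gives LOI loss = 11.07 g; yield, glass over the total, = 90.03%.

Batch per 100.0 g fused product:
  Source A: 18.22 g
  Feed B: 78.92 g
  Feed C: 6.621 g
  Raw D: 7.307 g
Total batch = 111.1 g; LOI loss = 11.07 g; yield = 90.03%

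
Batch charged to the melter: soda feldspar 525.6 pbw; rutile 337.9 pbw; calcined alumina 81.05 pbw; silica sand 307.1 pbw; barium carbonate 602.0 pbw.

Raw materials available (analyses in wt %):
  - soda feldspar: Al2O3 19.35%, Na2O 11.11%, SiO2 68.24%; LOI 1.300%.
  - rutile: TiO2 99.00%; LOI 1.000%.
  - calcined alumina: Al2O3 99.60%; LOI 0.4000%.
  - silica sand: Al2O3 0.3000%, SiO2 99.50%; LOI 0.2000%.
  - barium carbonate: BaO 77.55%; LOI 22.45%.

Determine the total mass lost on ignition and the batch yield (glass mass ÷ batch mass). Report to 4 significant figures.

LOI loss = 146.3 pbw; glass = 1707 pbw; yield = 92.11%

All arithmetic holds full float precision all the way through — the intermediate values are displayed rounded to four significant digits on the page. Every reported result is rounded once only; the derived quantities (the totals, net glass mass, the yield, ignition loss, the five compositions) are rebuilt in full precision starting from the weights at 1707 pbw of glass, exactly as shown in the question or the answer.
Ignition loss by material:
  soda feldspar: 525.6 × 0.01300 = 6.833 pbw
  rutile: 337.9 × 0.01000 = 3.379 pbw
  calcined alumina: 81.05 × 0.004000 = 0.3242 pbw
  silica sand: 307.1 × 0.002000 = 0.6142 pbw
  barium carbonate: 602.0 × 0.2245 = 135.1 pbw
Total LOI = 146.3 pbw
Glass = batch − LOI = 1854 − 146.3 = 1707 pbw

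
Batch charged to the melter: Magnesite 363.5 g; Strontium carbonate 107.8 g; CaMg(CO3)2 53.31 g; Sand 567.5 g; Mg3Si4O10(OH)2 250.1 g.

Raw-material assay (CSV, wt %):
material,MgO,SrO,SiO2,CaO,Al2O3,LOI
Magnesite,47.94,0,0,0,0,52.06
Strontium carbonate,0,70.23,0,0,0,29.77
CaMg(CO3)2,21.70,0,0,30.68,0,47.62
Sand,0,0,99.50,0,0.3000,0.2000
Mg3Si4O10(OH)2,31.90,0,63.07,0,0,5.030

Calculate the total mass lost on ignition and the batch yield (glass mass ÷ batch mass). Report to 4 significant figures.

Every computation keeps full float precision from first step to last — in-progress results are printed rounded off to 4 significant figures alongside each step; every reported value receives exactly one rounding; the derived quantities (LOI, the five compositions, the totals, yield, glass mass) are computed at full precision using the weight values on 1082 g of glass, as set out in the problem or the answer.
Material-by-material LOI:
  Magnesite: 363.5 × 0.5206 = 189.2 g
  Strontium carbonate: 107.8 × 0.2977 = 32.09 g
  CaMg(CO3)2: 53.31 × 0.4762 = 25.39 g
  Sand: 567.5 × 0.002000 = 1.135 g
  Mg3Si4O10(OH)2: 250.1 × 0.05030 = 12.58 g
Total LOI = 260.4 g
Glass = batch − LOI = 1342 − 260.4 = 1082 g

LOI loss = 260.4 g; glass = 1082 g; yield = 80.60%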